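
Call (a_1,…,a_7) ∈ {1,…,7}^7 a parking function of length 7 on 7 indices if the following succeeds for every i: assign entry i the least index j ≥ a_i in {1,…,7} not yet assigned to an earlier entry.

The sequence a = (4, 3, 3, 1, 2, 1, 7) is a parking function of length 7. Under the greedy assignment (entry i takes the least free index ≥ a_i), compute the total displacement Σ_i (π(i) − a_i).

Σπ = 28 ({1..7} each once); Σa = 4+3+3+1+2+1+7 = 21; disp = 28−21 = 7.

7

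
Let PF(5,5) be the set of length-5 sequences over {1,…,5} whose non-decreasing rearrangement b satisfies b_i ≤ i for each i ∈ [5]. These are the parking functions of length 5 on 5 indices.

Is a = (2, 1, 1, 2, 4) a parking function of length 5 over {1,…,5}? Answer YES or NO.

YES

Rearranged: b = (1, 1, 2, 2, 4).
  b_1=1 ≤ 1
  b_2=1 ≤ 2
  b_3=2 ≤ 3
  b_4=2 ≤ 4
  b_5=4 ≤ 5
All bounds hold ⇒ YES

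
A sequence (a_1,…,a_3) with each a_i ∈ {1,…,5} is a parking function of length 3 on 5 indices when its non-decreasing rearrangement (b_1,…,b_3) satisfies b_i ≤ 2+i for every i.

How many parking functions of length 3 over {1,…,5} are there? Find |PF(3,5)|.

108

|PF(3,5)| = 3·6^2 = 3×36 = 108 [KW]
Check (1,5,1) → sorted (1,1,5): b_i ≤ 2+i ∀i, a PF.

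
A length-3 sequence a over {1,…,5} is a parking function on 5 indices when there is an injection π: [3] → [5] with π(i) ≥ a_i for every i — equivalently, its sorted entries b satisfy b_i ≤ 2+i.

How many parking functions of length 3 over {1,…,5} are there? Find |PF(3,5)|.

108

#PF = (5−3+1)·(5+1)^(3−1) = 3 · 36 = 108 [KW]
One tuple (3,2,5) → sorted (2,3,5): b_i ≤ 2+i ∀i, a PF.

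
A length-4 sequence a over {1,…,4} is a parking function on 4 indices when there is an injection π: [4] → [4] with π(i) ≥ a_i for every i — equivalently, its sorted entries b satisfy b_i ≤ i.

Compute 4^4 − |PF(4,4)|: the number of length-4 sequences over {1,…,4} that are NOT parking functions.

131

#PF = (5−4)·5^(4−1) = 1·125 = 125 (Pollak)
Check (2,4,4,1) → sorted (1,2,4,4): b_3=4>3, not a PF.
So 256 − 125 = 131 fail.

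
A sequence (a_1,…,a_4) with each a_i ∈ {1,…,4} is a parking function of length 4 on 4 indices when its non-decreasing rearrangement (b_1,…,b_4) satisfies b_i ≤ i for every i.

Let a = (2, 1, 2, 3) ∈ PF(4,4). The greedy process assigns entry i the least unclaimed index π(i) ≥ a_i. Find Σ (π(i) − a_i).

Σπ = 4·5/2 = 10 (π permutes [4]); Σa = 2+1+2+3 = 8; disp = 10−8 = 2.

2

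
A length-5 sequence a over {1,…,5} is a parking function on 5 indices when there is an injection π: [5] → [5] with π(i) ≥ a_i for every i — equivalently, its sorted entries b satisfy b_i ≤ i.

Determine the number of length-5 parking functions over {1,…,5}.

Count = (5+1−5)·(5+1)^{5−1} = 1 · 1296 = 1296 (Konheim–Weiss)
Check (1,5,3,4,1) → sorted (1,1,3,4,5): b_i ≤ i ∀i, a PF.

1296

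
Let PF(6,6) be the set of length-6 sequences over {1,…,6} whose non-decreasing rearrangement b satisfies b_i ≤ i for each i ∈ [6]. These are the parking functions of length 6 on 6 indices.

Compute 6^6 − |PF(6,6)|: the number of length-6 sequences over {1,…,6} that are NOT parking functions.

29849

#PF = (6+1−6)·(6+1)^{6−1} = 1 · 16807 = 16807 (Pollak)
E.g. (4,6,2,5,6,3) → sorted (2,3,4,5,6,6): b_1=2>1, not a PF.
So 46656 − 16807 = 29849 fail.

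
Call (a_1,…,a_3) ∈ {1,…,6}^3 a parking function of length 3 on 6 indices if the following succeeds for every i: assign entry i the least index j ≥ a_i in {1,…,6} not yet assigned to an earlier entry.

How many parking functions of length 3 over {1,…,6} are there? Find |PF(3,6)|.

#PF = 4·7^2 = 4·49 = 196 [KW]
One tuple (4,3,1) → sorted (1,3,4): b_i ≤ 3+i ∀i, a PF.

196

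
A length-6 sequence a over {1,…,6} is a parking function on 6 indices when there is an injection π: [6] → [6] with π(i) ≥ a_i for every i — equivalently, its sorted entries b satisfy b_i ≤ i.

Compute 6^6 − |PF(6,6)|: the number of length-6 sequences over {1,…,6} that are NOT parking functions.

29849

|PF(6,6)| = 1·7^5 = 1 · 16807 = 16807
Check (6,5,4,4,4,3) → sorted (3,4,4,4,5,6): b_1=3>1, not a PF.
6^6 − 16807 = 46656 − 16807 = 29849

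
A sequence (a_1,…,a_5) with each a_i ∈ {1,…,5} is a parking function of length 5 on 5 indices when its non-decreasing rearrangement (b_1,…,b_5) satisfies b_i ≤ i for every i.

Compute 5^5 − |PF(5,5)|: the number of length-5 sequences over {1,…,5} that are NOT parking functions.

1829

#PF = (6−5)·6^(5−1) = 1 · 1296 = 1296 (Pollak)
E.g. (4,5,3,5,1) → sorted (1,3,4,5,5): b_2=3>2, not a PF.
Total 3125; non-PF = 3125−1296 = 1829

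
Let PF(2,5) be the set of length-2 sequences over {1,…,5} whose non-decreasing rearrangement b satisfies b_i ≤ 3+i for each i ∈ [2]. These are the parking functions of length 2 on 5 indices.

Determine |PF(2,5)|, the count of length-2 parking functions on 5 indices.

#PF = (5−2+1)·(5+1)^(2−1) = 4·6 = 24 [KW]
E.g. (2,4) → sorted (2,4): b_i ≤ 3+i ∀i, a PF.

24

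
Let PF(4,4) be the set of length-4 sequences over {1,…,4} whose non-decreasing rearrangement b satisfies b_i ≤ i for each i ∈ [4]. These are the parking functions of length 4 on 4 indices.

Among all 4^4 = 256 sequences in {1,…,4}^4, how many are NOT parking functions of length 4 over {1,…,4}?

131

#PF = (4−4+1)·(4+1)^(4−1) = 1 · 125 = 125
One tuple (2,4,4,4) → sorted (2,4,4,4): b_1=2>1, not a PF.
So 256 − 125 = 131 fail.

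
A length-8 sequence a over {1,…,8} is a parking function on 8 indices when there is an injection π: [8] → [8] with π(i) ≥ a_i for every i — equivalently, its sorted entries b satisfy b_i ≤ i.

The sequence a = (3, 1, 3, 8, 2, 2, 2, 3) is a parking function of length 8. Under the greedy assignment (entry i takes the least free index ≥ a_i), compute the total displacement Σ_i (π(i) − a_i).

12

Σπ(i) = 1+…+8 = 36; Σa = 3+1+3+8+2+2+2+3 = 24; disp = 36−24 = 12.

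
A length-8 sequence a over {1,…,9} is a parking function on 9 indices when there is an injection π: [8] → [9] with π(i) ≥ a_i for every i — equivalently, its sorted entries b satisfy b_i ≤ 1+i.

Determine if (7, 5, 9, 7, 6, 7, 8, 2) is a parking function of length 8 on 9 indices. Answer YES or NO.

NO

Order a: b = (2, 5, 6, 7, 7, 7, 8, 9).
  b_1=2 ≤ 2
  b_2=5 > 3
  fails at i=2 ⇒ NO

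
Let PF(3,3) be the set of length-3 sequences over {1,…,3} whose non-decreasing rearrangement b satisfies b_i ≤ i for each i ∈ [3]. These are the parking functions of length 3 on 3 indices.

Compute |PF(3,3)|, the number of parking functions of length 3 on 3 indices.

16

|PF(3,3)| = (4−3)·4^(3−1) = 1·16 = 16 (Pollak)
Example (1,1,2) → sorted (1,1,2): b_i ≤ i ∀i, a PF.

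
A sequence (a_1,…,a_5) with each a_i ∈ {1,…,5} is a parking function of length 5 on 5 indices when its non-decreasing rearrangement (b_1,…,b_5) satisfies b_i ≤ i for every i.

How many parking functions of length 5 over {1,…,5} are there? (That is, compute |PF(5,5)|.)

#PF = (5+1−5)·(5+1)^{5−1} = 1·1296 = 1296 [KW]
Example (2,3,2,1,5) → sorted (1,2,2,3,5): b_i ≤ i ∀i, a PF.

1296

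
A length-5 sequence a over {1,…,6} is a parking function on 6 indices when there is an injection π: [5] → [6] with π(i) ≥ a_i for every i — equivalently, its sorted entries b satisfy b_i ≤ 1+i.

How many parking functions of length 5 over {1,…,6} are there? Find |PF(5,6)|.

#PF = 2·7^4 = 2·2401 = 4802 (Pollak)
Check (6,2,3,5,3) → sorted (2,3,3,5,6): b_i ≤ 1+i ∀i, a PF.

4802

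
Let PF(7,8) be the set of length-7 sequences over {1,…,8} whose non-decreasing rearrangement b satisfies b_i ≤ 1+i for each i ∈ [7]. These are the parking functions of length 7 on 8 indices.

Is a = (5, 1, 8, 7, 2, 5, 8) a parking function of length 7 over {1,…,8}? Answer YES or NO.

Sorted: b = (1, 2, 5, 5, 7, 8, 8).
  b_1=1 ≤ 2
  b_2=2 ≤ 3
  b_3=5 > 4
  fails at i=3 ⇒ NO

NO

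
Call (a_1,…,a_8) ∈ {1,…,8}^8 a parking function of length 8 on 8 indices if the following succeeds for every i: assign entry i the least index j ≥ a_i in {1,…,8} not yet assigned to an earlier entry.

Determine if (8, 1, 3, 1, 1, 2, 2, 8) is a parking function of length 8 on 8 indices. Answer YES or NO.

NO

Rearranged: b = (1, 1, 1, 2, 2, 3, 8, 8).
  b_1=1 ≤ 1
  b_2=1 ≤ 2
  b_3=1 ≤ 3
  b_4=2 ≤ 4
  b_5=2 ≤ 5
  b_6=3 ≤ 6
  b_7=8 > 7
  fails at i=7 ⇒ NO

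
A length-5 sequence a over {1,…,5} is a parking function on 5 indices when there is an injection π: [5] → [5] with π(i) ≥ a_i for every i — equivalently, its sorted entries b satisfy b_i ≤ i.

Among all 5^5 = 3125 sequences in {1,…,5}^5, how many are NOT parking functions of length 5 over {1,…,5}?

Count = (6−5)·6^(5−1) = 1·1296 = 1296 (Pollak)
One tuple (5,4,4,1,4) → sorted (1,4,4,4,5): b_2=4>2, not a PF.
So 3125 − 1296 = 1829 fail.

1829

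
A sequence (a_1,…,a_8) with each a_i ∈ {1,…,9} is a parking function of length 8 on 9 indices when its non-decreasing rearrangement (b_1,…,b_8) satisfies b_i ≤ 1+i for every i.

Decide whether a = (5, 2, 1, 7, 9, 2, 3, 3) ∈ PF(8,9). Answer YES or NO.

YES

Order a: b = (1, 2, 2, 3, 3, 5, 7, 9).
  b_1=1 ≤ 2
  b_2=2 ≤ 3
  b_3=2 ≤ 4
  b_4=3 ≤ 5
  b_5=3 ≤ 6
  b_6=5 ≤ 7
  b_7=7 ≤ 8
  b_8=9 ≤ 9
All bounds hold ⇒ YES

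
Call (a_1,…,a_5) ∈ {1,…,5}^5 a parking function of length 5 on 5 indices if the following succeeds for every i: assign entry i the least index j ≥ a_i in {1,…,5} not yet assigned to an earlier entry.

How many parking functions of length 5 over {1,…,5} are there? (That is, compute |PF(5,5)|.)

1296

Count = 1·6^4 = 1·1296 = 1296 [KW]
E.g. (5,1,3,3,2) → sorted (1,2,3,3,5): b_i ≤ i ∀i, a PF.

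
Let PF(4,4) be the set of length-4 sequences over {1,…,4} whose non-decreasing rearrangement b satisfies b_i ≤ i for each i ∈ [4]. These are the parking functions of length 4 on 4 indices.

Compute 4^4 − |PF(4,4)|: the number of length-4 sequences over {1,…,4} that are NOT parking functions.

Count = (5−4)·5^(4−1) = 1 · 125 = 125
E.g. (3,3,4,1) → sorted (1,3,3,4): b_2=3>2, not a PF.
So 256 − 125 = 131 fail.

131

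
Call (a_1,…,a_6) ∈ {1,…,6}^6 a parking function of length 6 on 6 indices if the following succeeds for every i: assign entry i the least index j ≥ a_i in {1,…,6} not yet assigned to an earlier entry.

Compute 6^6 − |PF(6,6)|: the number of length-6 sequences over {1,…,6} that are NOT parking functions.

29849

Count = 1·7^5 = 1×16807 = 16807 (Pollak)
Example (4,6,4,2,2,2) → sorted (2,2,2,4,4,6): b_1=2>1, not a PF.
So 46656 − 16807 = 29849 fail.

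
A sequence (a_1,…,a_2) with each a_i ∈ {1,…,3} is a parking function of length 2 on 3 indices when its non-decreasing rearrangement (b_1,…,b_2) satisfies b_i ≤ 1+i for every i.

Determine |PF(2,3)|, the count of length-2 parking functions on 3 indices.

|PF(2,3)| = (4−2)·4^(2−1) = 2×4 = 8 [KW]
One tuple (1,2) → sorted (1,2): b_i ≤ 1+i ∀i, a PF.

8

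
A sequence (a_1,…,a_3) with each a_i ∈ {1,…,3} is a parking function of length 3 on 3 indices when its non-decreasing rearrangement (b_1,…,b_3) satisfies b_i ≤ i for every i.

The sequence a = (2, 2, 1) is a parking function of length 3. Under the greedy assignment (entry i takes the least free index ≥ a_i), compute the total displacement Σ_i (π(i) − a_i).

1

Σπ(i) = 1+…+3 = 6; Σa = 2+2+1 = 5; disp = 6−5 = 1.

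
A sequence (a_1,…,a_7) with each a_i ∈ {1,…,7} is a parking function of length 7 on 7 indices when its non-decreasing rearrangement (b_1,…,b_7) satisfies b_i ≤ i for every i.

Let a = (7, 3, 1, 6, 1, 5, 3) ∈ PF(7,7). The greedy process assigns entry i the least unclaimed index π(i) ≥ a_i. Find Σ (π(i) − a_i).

2

Σπ = 7·8/2 = 28 (π permutes [7]); Σa = 7+3+1+6+1+5+3 = 26; disp = 28−26 = 2.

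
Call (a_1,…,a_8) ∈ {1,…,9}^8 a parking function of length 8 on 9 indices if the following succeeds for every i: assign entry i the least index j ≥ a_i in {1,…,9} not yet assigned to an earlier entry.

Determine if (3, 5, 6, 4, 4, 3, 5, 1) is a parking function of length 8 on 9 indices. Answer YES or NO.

YES

Sorted: b = (1, 3, 3, 4, 4, 5, 5, 6).
  b_1=1 ≤ 2
  b_2=3 ≤ 3
  b_3=3 ≤ 4
  b_4=4 ≤ 5
  b_5=4 ≤ 6
  b_6=5 ≤ 7
  b_7=5 ≤ 8
  b_8=6 ≤ 9
All bounds hold ⇒ YES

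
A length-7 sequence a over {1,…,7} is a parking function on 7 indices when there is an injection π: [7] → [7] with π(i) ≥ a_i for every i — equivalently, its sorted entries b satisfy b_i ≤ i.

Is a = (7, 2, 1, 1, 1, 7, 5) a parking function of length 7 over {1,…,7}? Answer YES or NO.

NO

Order a: b = (1, 1, 1, 2, 5, 7, 7).
  b_1=1 ≤ 1
  b_2=1 ≤ 2
  b_3=1 ≤ 3
  b_4=2 ≤ 4
  b_5=5 ≤ 5
  b_6=7 > 6
  fails at i=6 ⇒ NO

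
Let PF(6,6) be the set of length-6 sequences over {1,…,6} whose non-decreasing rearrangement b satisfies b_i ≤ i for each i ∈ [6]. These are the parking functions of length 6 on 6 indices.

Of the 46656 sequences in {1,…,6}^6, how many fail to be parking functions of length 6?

29849

Count = 1·7^5 = 1·16807 = 16807 [KW]
Example (3,3,6,5,4,3) → sorted (3,3,3,4,5,6): b_1=3>1, not a PF.
Total 46656; non-PF = 46656−16807 = 29849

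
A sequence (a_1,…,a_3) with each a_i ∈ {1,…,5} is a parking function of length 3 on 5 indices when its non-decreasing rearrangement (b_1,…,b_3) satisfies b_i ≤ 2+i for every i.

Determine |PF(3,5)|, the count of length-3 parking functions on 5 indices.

108

#PF = (6−3)·6^(3−1) = 3 · 36 = 108 (Konheim–Weiss)
E.g. (4,1,3) → sorted (1,3,4): b_i ≤ 2+i ∀i, a PF.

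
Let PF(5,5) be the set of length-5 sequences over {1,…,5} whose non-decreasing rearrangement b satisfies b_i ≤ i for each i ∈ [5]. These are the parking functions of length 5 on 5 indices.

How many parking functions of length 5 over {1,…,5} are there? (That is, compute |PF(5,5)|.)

#PF = (6−5)·6^(5−1) = 1·1296 = 1296 (Konheim–Weiss)
One tuple (3,3,1,1,1) → sorted (1,1,1,3,3): b_i ≤ i ∀i, a PF.

1296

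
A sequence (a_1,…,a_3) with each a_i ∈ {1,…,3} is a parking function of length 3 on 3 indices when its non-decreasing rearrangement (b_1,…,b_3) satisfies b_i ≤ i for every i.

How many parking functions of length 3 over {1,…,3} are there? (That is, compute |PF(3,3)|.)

16

#PF = (3−3+1)·(3+1)^(3−1) = 1 · 16 = 16 [KW]
Check (1,2,2) → sorted (1,2,2): b_i ≤ i ∀i, a PF.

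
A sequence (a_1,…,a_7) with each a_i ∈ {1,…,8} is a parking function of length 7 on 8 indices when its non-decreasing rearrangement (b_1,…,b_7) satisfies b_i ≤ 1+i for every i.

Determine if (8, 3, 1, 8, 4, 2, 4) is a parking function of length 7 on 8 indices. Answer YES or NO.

NO

Sorted: b = (1, 2, 3, 4, 4, 8, 8).
  b_1=1 ≤ 2
  b_2=2 ≤ 3
  b_3=3 ≤ 4
  b_4=4 ≤ 5
  b_5=4 ≤ 6
  b_6=8 > 7
  fails at i=6 ⇒ NO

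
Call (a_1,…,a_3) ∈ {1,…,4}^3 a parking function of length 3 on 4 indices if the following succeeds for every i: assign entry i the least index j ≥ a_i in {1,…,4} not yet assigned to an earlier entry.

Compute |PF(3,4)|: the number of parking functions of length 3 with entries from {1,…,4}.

50

|PF(3,4)| = (4+1−3)·(4+1)^{3−1} = 2×25 = 50
E.g. (1,2,2) → sorted (1,2,2): b_i ≤ 1+i ∀i, a PF.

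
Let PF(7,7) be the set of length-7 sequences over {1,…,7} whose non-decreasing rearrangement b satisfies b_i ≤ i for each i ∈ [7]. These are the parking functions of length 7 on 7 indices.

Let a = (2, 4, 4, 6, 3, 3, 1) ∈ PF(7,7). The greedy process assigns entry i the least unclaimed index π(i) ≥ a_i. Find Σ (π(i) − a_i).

Σπ(i) = 1+…+7 = 28; Σa = 2+4+4+6+3+3+1 = 23; disp = 28−23 = 5.

5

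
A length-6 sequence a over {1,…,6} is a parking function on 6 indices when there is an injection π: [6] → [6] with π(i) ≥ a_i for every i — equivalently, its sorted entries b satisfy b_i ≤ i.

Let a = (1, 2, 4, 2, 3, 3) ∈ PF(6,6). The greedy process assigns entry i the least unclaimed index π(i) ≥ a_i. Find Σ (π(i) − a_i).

Σπ = 21 ({1..6} each once); Σa = 1+2+4+2+3+3 = 15; disp = 21−15 = 6.

6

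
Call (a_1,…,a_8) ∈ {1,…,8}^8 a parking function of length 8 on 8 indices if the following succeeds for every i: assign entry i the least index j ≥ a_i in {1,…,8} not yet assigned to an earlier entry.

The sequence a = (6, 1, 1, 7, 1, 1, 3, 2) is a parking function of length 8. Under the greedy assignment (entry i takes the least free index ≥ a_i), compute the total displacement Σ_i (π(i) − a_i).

14

Σπ(i) = 1+…+8 = 36; Σa = 6+1+1+7+1+1+3+2 = 22; disp = 36−22 = 14.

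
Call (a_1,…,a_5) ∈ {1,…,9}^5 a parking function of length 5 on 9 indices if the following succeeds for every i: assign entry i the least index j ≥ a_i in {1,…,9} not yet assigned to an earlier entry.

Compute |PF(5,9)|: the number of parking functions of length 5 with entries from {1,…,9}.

Count = (9−5+1)·(9+1)^(5−1) = 5×10000 = 50000 [KW]
E.g. (8,7,6,1,5) → sorted (1,5,6,7,8): b_i ≤ 4+i ∀i, a PF.

50000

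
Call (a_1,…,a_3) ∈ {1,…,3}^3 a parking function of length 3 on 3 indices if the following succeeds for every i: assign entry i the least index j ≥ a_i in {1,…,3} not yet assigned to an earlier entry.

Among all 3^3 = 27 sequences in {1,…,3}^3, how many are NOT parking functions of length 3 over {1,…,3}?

11

Count = (3+1−3)·(3+1)^{3−1} = 1·16 = 16
Check (2,2,3) → sorted (2,2,3): b_1=2>1, not a PF.
Total 27; non-PF = 27−16 = 11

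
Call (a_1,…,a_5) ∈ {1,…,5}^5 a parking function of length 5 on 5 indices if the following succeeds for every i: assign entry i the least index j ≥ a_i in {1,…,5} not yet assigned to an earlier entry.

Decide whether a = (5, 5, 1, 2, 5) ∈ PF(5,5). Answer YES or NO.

NO

Sorted: b = (1, 2, 5, 5, 5).
  b_1=1 ≤ 1
  b_2=2 ≤ 2
  b_3=5 > 3
  fails at i=3 ⇒ NO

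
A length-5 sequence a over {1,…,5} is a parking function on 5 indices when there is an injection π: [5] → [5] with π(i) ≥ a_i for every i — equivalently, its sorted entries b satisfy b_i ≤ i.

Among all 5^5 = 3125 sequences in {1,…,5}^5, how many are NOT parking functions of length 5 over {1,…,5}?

Count = (5+1−5)·(5+1)^{5−1} = 1·1296 = 1296
Example (5,5,1,3,4) → sorted (1,3,4,5,5): b_2=3>2, not a PF.
5^5 − 1296 = 3125 − 1296 = 1829

1829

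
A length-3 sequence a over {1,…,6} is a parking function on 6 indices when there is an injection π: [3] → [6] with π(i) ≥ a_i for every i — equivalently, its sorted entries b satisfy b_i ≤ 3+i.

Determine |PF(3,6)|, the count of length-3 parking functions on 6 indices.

196

|PF(3,6)| = (6−3+1)·(6+1)^(3−1) = 4×49 = 196 [KW]
Check (1,4,4) → sorted (1,4,4): b_i ≤ 3+i ∀i, a PF.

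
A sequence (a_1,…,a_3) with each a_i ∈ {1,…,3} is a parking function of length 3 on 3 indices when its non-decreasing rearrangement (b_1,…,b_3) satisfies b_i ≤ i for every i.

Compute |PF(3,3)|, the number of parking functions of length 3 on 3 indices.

#PF = 1·4^2 = 1 · 16 = 16 [KW]
One tuple (1,3,1) → sorted (1,1,3): b_i ≤ i ∀i, a PF.

16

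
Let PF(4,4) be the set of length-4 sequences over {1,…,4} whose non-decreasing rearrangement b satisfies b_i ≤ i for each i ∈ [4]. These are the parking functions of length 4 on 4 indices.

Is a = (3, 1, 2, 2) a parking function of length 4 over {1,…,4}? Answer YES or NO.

Order a: b = (1, 2, 2, 3).
  b_1=1 ≤ 1
  b_2=2 ≤ 2
  b_3=2 ≤ 3
  b_4=3 ≤ 4
All bounds hold ⇒ YES

YES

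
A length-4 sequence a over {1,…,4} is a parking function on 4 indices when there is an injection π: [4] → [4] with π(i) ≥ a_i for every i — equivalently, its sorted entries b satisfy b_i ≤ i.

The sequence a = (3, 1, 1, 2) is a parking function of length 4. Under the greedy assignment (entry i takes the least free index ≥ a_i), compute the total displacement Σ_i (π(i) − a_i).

Σπ = 10 ({1..4} each once); Σa = 3+1+1+2 = 7; disp = 10−7 = 3.

3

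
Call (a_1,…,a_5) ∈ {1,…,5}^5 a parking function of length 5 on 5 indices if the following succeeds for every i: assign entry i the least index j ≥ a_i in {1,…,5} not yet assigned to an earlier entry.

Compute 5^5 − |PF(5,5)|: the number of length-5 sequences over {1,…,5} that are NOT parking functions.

1829

|PF| = (5+1−5)·(5+1)^{5−1} = 1×1296 = 1296 (Pollak)
Example (5,4,5,3,5) → sorted (3,4,5,5,5): b_1=3>1, not a PF.
5^5 − 1296 = 3125 − 1296 = 1829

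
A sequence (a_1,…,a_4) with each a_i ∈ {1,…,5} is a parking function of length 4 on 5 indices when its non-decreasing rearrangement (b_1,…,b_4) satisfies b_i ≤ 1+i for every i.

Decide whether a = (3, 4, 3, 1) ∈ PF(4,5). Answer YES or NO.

Sorted: b = (1, 3, 3, 4).
  b_1=1 ≤ 2
  b_2=3 ≤ 3
  b_3=3 ≤ 4
  b_4=4 ≤ 5
All bounds hold ⇒ YES

YES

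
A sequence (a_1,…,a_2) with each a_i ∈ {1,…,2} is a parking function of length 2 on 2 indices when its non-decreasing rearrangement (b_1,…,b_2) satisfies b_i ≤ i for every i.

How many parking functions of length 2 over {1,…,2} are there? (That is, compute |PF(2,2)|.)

3

|PF(2,2)| = (3−2)·3^(2−1) = 1·3 = 3 (Konheim–Weiss)
Example (1,1) → sorted (1,1): b_i ≤ i ∀i, a PF.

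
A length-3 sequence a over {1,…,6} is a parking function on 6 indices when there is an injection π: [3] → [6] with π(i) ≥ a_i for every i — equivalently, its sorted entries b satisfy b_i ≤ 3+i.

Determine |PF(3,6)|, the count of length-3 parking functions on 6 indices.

196

#PF = 4·7^2 = 4 · 49 = 196 [KW]
Example (2,1,2) → sorted (1,2,2): b_i ≤ 3+i ∀i, a PF.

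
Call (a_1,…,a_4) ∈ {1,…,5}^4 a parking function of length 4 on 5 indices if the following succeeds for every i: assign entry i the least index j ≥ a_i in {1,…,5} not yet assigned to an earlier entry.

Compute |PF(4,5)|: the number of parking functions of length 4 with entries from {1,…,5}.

Count = (5+1−4)·(5+1)^{4−1} = 2 · 216 = 432 (Pollak)
Example (4,1,1,2) → sorted (1,1,2,4): b_i ≤ 1+i ∀i, a PF.

432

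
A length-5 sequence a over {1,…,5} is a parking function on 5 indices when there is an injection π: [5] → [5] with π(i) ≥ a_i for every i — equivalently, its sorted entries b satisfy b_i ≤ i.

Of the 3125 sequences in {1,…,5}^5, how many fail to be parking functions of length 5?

1829

#PF = (5−5+1)·(5+1)^(5−1) = 1×1296 = 1296 (Konheim–Weiss)
E.g. (5,3,4,3,5) → sorted (3,3,4,5,5): b_1=3>1, not a PF.
So 3125 − 1296 = 1829 fail.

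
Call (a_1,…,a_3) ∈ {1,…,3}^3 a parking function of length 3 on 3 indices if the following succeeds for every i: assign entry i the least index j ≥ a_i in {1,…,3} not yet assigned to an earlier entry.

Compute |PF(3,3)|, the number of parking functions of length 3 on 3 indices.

Count = (4−3)·4^(3−1) = 1 · 16 = 16 [KW]
Example (3,1,2) → sorted (1,2,3): b_i ≤ i ∀i, a PF.

16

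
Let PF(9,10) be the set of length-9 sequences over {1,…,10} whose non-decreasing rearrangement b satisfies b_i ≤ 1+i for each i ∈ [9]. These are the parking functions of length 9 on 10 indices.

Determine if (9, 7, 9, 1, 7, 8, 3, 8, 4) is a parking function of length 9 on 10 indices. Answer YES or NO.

Rearranged: b = (1, 3, 4, 7, 7, 8, 8, 9, 9).
  b_1=1 ≤ 2
  b_2=3 ≤ 3
  b_3=4 ≤ 4
  b_4=7 > 5
  fails at i=4 ⇒ NO

NO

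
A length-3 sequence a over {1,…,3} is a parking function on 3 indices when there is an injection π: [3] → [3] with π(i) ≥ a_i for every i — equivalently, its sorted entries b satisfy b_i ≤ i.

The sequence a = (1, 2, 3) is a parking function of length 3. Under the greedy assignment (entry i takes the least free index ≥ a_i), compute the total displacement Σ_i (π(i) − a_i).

0

Σπ(i) = 1+…+3 = 6; Σa = 1+2+3 = 6; disp = 6−6 = 0.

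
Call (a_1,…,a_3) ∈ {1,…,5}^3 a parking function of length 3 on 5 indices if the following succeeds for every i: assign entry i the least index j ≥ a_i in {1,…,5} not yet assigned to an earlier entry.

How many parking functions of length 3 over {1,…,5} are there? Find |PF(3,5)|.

108

Count = (5−3+1)·(5+1)^(3−1) = 3·36 = 108 (Konheim–Weiss)
E.g. (1,5,4) → sorted (1,4,5): b_i ≤ 2+i ∀i, a PF.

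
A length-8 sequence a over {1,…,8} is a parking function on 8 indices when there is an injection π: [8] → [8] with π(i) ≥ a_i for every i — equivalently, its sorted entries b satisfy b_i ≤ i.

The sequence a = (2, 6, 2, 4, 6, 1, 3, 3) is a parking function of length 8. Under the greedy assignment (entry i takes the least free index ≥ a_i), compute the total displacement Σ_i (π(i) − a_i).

9

Σπ = 36 ({1..8} each once); Σa = 2+6+2+4+6+1+3+3 = 27; disp = 36−27 = 9.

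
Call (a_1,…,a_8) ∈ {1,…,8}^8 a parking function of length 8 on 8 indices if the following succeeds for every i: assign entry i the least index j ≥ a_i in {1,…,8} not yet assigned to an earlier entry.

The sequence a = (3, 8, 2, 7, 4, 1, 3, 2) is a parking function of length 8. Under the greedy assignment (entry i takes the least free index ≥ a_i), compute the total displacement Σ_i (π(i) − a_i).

6

Σπ = 8·9/2 = 36 (π permutes [8]); Σa = 3+8+2+7+4+1+3+2 = 30; disp = 36−30 = 6.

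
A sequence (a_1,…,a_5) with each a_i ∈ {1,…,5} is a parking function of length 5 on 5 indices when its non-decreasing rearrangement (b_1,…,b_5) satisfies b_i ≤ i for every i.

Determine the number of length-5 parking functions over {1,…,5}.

1296

Count = (5−5+1)·(5+1)^(5−1) = 1 · 1296 = 1296 (Konheim–Weiss)
Check (2,4,1,2,3) → sorted (1,2,2,3,4): b_i ≤ i ∀i, a PF.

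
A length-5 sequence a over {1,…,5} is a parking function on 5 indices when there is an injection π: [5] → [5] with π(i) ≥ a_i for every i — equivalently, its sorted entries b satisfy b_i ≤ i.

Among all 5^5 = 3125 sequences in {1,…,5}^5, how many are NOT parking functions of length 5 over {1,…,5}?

1829

#PF = (6−5)·6^(5−1) = 1 · 1296 = 1296
E.g. (4,2,4,4,4) → sorted (2,4,4,4,4): b_1=2>1, not a PF.
So 3125 − 1296 = 1829 fail.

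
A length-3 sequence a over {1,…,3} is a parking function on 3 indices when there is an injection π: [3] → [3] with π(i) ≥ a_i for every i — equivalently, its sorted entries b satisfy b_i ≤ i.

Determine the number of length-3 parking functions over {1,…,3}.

|PF| = (4−3)·4^(3−1) = 1·16 = 16
One tuple (2,3,1) → sorted (1,2,3): b_i ≤ i ∀i, a PF.

16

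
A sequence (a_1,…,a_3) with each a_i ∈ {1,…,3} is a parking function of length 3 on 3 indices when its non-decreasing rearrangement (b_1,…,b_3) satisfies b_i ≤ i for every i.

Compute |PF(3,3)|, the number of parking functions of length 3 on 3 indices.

16

#PF = (3−3+1)·(3+1)^(3−1) = 1 · 16 = 16
Check (1,1,3) → sorted (1,1,3): b_i ≤ i ∀i, a PF.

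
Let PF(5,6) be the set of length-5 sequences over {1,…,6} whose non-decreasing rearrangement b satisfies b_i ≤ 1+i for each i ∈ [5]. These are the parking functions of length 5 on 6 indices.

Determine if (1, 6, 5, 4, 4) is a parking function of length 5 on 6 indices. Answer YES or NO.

NO

Sorted: b = (1, 4, 4, 5, 6).
  b_1=1 ≤ 2
  b_2=4 > 3
  fails at i=2 ⇒ NO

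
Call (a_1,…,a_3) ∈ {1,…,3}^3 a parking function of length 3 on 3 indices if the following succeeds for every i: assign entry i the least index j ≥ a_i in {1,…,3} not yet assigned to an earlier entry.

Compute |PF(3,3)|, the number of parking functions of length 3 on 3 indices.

#PF = 1·4^2 = 1×16 = 16
One tuple (1,1,3) → sorted (1,1,3): b_i ≤ i ∀i, a PF.

16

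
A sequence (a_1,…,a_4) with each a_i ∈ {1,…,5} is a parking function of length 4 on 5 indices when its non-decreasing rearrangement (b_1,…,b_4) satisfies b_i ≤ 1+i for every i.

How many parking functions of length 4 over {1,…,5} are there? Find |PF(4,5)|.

#PF = 2·6^3 = 2 · 216 = 432 (Pollak)
One tuple (3,2,3,5) → sorted (2,3,3,5): b_i ≤ 1+i ∀i, a PF.

432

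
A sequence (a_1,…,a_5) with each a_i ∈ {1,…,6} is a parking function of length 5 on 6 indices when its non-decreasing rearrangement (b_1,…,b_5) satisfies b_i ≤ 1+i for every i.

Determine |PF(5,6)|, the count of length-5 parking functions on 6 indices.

|PF(5,6)| = (6+1−5)·(6+1)^{5−1} = 2·2401 = 4802 (Pollak)
E.g. (2,2,1,6,4) → sorted (1,2,2,4,6): b_i ≤ 1+i ∀i, a PF.

4802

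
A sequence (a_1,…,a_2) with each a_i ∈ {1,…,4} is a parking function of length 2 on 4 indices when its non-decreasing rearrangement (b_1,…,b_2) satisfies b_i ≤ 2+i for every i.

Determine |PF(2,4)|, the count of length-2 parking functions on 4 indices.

#PF = (4−2+1)·(4+1)^(2−1) = 3×5 = 15
Check (2,2) → sorted (2,2): b_i ≤ 2+i ∀i, a PF.

15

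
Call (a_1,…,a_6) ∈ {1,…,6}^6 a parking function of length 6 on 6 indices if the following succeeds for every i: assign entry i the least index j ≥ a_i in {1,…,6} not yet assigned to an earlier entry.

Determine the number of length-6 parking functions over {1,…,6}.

|PF(6,6)| = (6−6+1)·(6+1)^(6−1) = 1×16807 = 16807 (Konheim–Weiss)
One tuple (1,2,3,1,6,4) → sorted (1,1,2,3,4,6): b_i ≤ i ∀i, a PF.

16807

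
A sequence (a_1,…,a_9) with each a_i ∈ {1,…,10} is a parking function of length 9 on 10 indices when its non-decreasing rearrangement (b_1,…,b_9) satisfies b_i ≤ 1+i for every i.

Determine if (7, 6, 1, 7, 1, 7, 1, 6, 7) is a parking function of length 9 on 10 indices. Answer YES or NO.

NO

Order a: b = (1, 1, 1, 6, 6, 7, 7, 7, 7).
  b_1=1 ≤ 2
  b_2=1 ≤ 3
  b_3=1 ≤ 4
  b_4=6 > 5
  fails at i=4 ⇒ NO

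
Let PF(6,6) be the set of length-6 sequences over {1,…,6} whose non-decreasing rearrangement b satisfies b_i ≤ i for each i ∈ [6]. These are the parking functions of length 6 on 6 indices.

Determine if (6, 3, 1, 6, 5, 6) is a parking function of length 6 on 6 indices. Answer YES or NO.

Sorted: b = (1, 3, 5, 6, 6, 6).
  b_1=1 ≤ 1
  b_2=3 > 2
  fails at i=2 ⇒ NO

NO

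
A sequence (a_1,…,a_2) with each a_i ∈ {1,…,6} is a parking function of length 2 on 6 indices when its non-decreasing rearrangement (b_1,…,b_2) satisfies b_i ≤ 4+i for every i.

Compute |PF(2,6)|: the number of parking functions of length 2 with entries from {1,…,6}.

Count = (6+1−2)·(6+1)^{2−1} = 5 · 7 = 35 (Pollak)
Check (6,3) → sorted (3,6): b_i ≤ 4+i ∀i, a PF.

35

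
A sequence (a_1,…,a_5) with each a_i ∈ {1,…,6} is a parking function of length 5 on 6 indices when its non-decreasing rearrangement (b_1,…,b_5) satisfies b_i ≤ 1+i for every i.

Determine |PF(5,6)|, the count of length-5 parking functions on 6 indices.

Count = (7−5)·7^(5−1) = 2·2401 = 4802
E.g. (4,1,3,5,1) → sorted (1,1,3,4,5): b_i ≤ 1+i ∀i, a PF.

4802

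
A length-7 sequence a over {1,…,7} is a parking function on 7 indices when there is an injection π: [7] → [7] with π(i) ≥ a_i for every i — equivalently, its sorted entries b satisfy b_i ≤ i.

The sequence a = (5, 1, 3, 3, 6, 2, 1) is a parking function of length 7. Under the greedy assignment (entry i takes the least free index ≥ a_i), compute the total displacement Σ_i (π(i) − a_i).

7

Σπ = 7·8/2 = 28 (π permutes [7]); Σa = 5+1+3+3+6+2+1 = 21; disp = 28−21 = 7.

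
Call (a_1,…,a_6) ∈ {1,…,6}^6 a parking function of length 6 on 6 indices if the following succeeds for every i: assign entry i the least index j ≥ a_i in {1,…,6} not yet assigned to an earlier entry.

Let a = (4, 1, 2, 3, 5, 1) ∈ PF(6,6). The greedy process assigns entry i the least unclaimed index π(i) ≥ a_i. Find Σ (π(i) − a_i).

5

Σπ(i) = 1+…+6 = 21; Σa = 4+1+2+3+5+1 = 16; disp = 21−16 = 5.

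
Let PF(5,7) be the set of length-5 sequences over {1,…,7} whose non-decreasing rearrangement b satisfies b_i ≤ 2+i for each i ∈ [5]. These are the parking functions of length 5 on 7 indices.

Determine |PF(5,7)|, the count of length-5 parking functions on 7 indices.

12288

#PF = (8−5)·8^(5−1) = 3·4096 = 12288 [KW]
One tuple (5,2,4,7,5) → sorted (2,4,5,5,7): b_i ≤ 2+i ∀i, a PF.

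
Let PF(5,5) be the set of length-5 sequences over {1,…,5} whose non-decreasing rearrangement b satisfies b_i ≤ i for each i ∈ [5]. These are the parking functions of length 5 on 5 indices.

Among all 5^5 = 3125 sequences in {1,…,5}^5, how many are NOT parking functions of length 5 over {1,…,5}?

|PF| = 1·6^4 = 1 · 1296 = 1296 (Pollak)
E.g. (4,3,3,2,5) → sorted (2,3,3,4,5): b_1=2>1, not a PF.
Total 3125; non-PF = 3125−1296 = 1829

1829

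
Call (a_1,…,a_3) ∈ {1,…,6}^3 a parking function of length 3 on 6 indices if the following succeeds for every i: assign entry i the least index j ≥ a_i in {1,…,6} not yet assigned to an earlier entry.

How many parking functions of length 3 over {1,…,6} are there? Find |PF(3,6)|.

196

|PF| = (7−3)·7^(3−1) = 4 · 49 = 196
Example (2,2,4) → sorted (2,2,4): b_i ≤ 3+i ∀i, a PF.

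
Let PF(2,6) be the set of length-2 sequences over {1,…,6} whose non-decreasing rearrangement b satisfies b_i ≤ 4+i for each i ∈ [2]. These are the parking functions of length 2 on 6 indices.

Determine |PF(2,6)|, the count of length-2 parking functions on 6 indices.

|PF(2,6)| = 5·7^1 = 5·7 = 35 (Konheim–Weiss)
E.g. (2,3) → sorted (2,3): b_i ≤ 4+i ∀i, a PF.

35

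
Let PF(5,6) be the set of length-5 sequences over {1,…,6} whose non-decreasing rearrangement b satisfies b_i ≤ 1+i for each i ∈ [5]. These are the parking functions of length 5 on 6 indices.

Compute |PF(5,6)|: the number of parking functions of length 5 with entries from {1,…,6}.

4802

Count = 2·7^4 = 2·2401 = 4802
E.g. (6,3,5,2,1) → sorted (1,2,3,5,6): b_i ≤ 1+i ∀i, a PF.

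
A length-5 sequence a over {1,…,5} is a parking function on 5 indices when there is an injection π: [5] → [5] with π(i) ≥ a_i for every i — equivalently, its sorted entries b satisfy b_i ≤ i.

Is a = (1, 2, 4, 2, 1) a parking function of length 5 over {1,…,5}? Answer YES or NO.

YES

Sorted: b = (1, 1, 2, 2, 4).
  b_1=1 ≤ 1
  b_2=1 ≤ 2
  b_3=2 ≤ 3
  b_4=2 ≤ 4
  b_5=4 ≤ 5
All bounds hold ⇒ YES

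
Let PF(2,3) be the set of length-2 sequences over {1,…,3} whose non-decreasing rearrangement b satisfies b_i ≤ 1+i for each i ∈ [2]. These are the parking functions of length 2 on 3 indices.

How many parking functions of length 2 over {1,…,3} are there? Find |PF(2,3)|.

Count = (3−2+1)·(3+1)^(2−1) = 2 · 4 = 8 (Konheim–Weiss)
E.g. (2,3) → sorted (2,3): b_i ≤ 1+i ∀i, a PF.

8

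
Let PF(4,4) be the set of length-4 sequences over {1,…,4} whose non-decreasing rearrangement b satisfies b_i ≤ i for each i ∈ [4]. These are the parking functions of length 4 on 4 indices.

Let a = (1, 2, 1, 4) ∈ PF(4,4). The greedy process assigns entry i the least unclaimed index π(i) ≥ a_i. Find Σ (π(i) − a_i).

Σπ = 10 ({1..4} each once); Σa = 1+2+1+4 = 8; disp = 10−8 = 2.

2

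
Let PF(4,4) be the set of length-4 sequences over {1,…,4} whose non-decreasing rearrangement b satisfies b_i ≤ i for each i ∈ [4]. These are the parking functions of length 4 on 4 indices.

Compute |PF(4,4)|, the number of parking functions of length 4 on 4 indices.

Count = (4+1−4)·(4+1)^{4−1} = 1 · 125 = 125 (Pollak)
One tuple (1,2,4,2) → sorted (1,2,2,4): b_i ≤ i ∀i, a PF.

125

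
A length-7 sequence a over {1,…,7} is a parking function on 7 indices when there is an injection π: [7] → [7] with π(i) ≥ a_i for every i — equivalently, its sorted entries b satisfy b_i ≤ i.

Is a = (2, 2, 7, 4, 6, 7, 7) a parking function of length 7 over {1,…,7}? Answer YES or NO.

Rearranged: b = (2, 2, 4, 6, 7, 7, 7).
  b_1=2 > 1
  fails at i=1 ⇒ NO

NO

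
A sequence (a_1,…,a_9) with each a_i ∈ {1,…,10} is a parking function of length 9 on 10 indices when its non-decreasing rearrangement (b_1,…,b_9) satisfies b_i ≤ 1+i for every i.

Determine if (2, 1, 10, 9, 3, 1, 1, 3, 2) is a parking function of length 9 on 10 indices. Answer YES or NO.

YES

Rearranged: b = (1, 1, 1, 2, 2, 3, 3, 9, 10).
  b_1=1 ≤ 2
  b_2=1 ≤ 3
  b_3=1 ≤ 4
  b_4=2 ≤ 5
  b_5=2 ≤ 6
  b_6=3 ≤ 7
  b_7=3 ≤ 8
  b_8=9 ≤ 9
  b_9=10 ≤ 10
All bounds hold ⇒ YES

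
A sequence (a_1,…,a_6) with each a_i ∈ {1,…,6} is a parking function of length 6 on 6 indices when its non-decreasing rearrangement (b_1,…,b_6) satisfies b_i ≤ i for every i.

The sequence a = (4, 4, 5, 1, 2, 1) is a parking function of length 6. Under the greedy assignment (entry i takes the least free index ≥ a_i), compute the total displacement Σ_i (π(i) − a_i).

Σπ = 6·7/2 = 21 (π permutes [6]); Σa = 4+4+5+1+2+1 = 17; disp = 21−17 = 4.

4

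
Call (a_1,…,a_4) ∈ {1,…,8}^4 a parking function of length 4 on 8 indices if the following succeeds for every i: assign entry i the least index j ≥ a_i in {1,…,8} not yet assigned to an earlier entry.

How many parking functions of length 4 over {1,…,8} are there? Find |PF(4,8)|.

3645

|PF(4,8)| = 5·9^3 = 5×729 = 3645
Example (5,3,7,2) → sorted (2,3,5,7): b_i ≤ 4+i ∀i, a PF.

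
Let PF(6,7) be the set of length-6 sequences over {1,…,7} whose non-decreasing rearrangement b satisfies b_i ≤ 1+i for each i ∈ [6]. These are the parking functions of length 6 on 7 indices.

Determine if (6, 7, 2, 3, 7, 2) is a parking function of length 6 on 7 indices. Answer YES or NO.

NO

Sorted: b = (2, 2, 3, 6, 7, 7).
  b_1=2 ≤ 2
  b_2=2 ≤ 3
  b_3=3 ≤ 4
  b_4=6 > 5
  fails at i=4 ⇒ NO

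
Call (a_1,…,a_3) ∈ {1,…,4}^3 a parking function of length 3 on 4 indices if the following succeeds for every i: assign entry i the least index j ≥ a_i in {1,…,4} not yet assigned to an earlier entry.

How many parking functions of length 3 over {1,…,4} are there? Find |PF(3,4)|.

#PF = (5−3)·5^(3−1) = 2×25 = 50
E.g. (3,2,3) → sorted (2,3,3): b_i ≤ 1+i ∀i, a PF.

50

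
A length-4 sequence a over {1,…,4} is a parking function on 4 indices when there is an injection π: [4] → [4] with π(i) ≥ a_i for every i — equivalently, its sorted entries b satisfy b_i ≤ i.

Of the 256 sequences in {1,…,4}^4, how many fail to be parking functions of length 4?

|PF(4,4)| = (4+1−4)·(4+1)^{4−1} = 1×125 = 125 (Konheim–Weiss)
One tuple (4,3,2,3) → sorted (2,3,3,4): b_1=2>1, not a PF.
So 256 − 125 = 131 fail.

131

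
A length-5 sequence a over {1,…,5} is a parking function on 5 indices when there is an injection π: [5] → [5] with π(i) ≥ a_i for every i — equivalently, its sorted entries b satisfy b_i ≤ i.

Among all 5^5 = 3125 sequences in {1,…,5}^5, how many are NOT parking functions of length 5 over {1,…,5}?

1829

|PF| = (5+1−5)·(5+1)^{5−1} = 1 · 1296 = 1296 (Konheim–Weiss)
Check (3,5,4,5,3) → sorted (3,3,4,5,5): b_1=3>1, not a PF.
5^5 − 1296 = 3125 − 1296 = 1829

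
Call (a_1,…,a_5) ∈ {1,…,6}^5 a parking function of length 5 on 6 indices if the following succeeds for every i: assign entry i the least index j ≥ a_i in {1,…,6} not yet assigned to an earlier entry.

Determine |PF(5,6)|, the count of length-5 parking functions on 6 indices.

4802

|PF(5,6)| = (6−5+1)·(6+1)^(5−1) = 2 · 2401 = 4802 (Konheim–Weiss)
Check (2,4,2,5,1) → sorted (1,2,2,4,5): b_i ≤ 1+i ∀i, a PF.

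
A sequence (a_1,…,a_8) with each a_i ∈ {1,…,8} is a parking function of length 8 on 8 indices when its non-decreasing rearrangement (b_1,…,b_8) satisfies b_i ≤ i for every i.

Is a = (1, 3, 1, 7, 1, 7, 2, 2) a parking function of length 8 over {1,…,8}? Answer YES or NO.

YES

Order a: b = (1, 1, 1, 2, 2, 3, 7, 7).
  b_1=1 ≤ 1
  b_2=1 ≤ 2
  b_3=1 ≤ 3
  b_4=2 ≤ 4
  b_5=2 ≤ 5
  b_6=3 ≤ 6
  b_7=7 ≤ 7
  b_8=7 ≤ 8
All bounds hold ⇒ YES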